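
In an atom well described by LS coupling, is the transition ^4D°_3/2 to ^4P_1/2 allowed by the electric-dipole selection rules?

allowed

ΔS = 0: S: 3/2 → 3/2 — satisfied.
Parity must change: odd → even — satisfied.
ΔL = 0, ±1 (not L=0↔0): L: 2 → 1, ΔL = -1 — satisfied.
ΔJ = 0, ±1 (not J=0↔0): J: 3/2 → 1/2, ΔJ = -1 — satisfied.
All four E1 rules are satisfied.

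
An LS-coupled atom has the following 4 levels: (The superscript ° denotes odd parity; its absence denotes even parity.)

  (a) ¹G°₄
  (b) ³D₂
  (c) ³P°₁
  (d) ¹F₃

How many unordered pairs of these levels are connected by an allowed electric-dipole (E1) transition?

(a)–(b): forbidden (ΔS, ΔL, ΔJ).
(a)–(c): forbidden (parity, ΔS, ΔL, ΔJ).
(a)–(d): allowed.
(b)–(c): allowed.
(b)–(d): forbidden (parity, ΔS).
(c)–(d): forbidden (ΔS, ΔL, ΔJ).
Allowed pairs: 2 of 6.

2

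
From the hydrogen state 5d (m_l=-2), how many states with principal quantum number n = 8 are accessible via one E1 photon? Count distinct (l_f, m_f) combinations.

E1 requires Δl = ±1, so l_f ∈ {1, 3}; with 0 ≤ l_f ≤ n_f−1 = 7, the allowed l_f values are {1, 3}.
For l_f = 1: m_f ∈ {m_i−1, m_i, m_i+1} ∩ [−1, 1] = {-1} → 1 state.
For l_f = 3: m_f ∈ {m_i−1, m_i, m_i+1} ∩ [−3, 3] = {-3, -2, -1} → 3 states.
Total: 4.

4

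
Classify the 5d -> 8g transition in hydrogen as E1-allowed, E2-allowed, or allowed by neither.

E2

Δl = 4 − 2 = +2; l_i + l_f = 6.
E1 (Δl = ±1): not satisfied.
E2 (Δl = 0,±2, l_i+l_f ≥ 2): satisfied.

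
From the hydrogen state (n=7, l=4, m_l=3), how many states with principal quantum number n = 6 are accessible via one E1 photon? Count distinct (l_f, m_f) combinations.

E1 requires Δl = ±1, so l_f ∈ {3, 5}; with 0 ≤ l_f ≤ n_f−1 = 5, the allowed l_f values are {3, 5}.
For l_f = 3: m_f ∈ {m_i−1, m_i, m_i+1} ∩ [−3, 3] = {2, 3} → 2 states.
For l_f = 5: m_f ∈ {m_i−1, m_i, m_i+1} ∩ [−5, 5] = {2, 3, 4} → 3 states.
Total: 5.

5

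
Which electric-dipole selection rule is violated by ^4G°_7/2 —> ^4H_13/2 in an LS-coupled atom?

the ΔJ = 0, ±1 rule

Reading off the term symbols: S 3/2→3/2, L 4→5, J 7/2→13/2, parity odd→even.
ΔL = 0, ±1 (not L=0↔0): L: 4 → 5, ΔL = +1 — ok.
Parity must change: odd → even — ok.
ΔJ = 0, ±1 (not J=0↔0): J: 7/2 → 13/2, ΔJ = +3 — fails.
ΔS = 0: S: 3/2 → 3/2 — ok.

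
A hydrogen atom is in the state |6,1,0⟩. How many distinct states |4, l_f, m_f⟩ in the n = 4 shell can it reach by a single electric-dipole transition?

4

E1 requires Δl = ±1, so l_f ∈ {0, 2}; with 0 ≤ l_f ≤ n_f−1 = 3, the allowed l_f values are {0, 2}.
For l_f = 0: m_f ∈ {m_i−1, m_i, m_i+1} ∩ [−0, 0] = {0} → 1 state.
For l_f = 2: m_f ∈ {m_i−1, m_i, m_i+1} ∩ [−2, 2] = {-1, 0, 1} → 3 states.
Total: 4.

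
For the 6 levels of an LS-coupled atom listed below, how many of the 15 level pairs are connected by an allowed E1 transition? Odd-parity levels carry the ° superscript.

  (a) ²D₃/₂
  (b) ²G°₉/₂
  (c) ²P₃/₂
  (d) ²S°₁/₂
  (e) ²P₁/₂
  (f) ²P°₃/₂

5

(a)–(b): forbidden (ΔL, ΔJ).
(a)–(c): forbidden (parity).
(a)–(d): forbidden (ΔL).
(a)–(e): forbidden (parity).
(a)–(f): allowed.
(b)–(c): forbidden (ΔL, ΔJ).
(b)–(d): forbidden (parity, ΔL, ΔJ).
(b)–(e): forbidden (ΔL, ΔJ).
(b)–(f): forbidden (parity, ΔL, ΔJ).
(c)–(d): allowed.
(c)–(e): forbidden (parity).
(c)–(f): allowed.
(d)–(e): allowed.
(d)–(f): forbidden (parity).
(e)–(f): allowed.
Allowed pairs: 5 of 15.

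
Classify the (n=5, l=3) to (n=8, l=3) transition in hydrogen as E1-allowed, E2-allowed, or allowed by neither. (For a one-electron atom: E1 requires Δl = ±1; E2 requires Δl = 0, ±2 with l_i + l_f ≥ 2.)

E2

Δl = 3 − 3 = +0; l_i + l_f = 6.
E1 (Δl = ±1): not satisfied.
E2 (Δl = 0,±2, l_i+l_f ≥ 2): satisfied.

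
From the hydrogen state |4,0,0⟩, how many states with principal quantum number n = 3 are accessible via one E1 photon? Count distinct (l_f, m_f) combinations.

3

E1 requires Δl = ±1, so l_f ∈ {-1, 1}; with 0 ≤ l_f ≤ n_f−1 = 2, the allowed l_f values are {1}.
For l_f = 1: m_f ∈ {m_i−1, m_i, m_i+1} ∩ [−1, 1] = {-1, 0, 1} → 3 states.
Total: 3.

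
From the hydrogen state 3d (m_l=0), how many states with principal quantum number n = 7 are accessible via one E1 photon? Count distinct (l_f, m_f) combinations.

6

E1 requires Δl = ±1, so l_f ∈ {1, 3}; with 0 ≤ l_f ≤ n_f−1 = 6, the allowed l_f values are {1, 3}.
For l_f = 1: m_f ∈ {m_i−1, m_i, m_i+1} ∩ [−1, 1] = {-1, 0, 1} → 3 states.
For l_f = 3: m_f ∈ {m_i−1, m_i, m_i+1} ∩ [−3, 3] = {-1, 0, 1} → 3 states.
Total: 6.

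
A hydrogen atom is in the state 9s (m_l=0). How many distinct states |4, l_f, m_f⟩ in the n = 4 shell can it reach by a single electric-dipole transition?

E1 requires Δl = ±1, so l_f ∈ {-1, 1}; with 0 ≤ l_f ≤ n_f−1 = 3, the allowed l_f values are {1}.
For l_f = 1: m_f ∈ {m_i−1, m_i, m_i+1} ∩ [−1, 1] = {-1, 0, 1} → 3 states.
Total: 3.

3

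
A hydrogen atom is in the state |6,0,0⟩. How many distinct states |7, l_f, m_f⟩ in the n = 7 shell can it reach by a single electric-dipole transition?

3

E1 requires Δl = ±1, so l_f ∈ {-1, 1}; with 0 ≤ l_f ≤ n_f−1 = 6, the allowed l_f values are {1}.
For l_f = 1: m_f ∈ {m_i−1, m_i, m_i+1} ∩ [−1, 1] = {-1, 0, 1} → 3 states.
Total: 3.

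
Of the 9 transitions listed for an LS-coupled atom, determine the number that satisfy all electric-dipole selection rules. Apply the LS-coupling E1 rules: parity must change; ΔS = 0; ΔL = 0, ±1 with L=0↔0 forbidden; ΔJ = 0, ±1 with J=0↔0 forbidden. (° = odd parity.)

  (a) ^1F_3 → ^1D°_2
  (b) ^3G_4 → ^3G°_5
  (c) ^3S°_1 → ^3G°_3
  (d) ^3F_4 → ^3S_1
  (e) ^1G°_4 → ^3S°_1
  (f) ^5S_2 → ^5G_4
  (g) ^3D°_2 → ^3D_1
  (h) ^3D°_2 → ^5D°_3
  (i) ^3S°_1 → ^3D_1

3

(a) allowed
(b) allowed
(c) forbidden (parity, ΔL, ΔJ fail)
(d) forbidden (parity, ΔL, ΔJ fail)
(e) forbidden (parity, ΔS, ΔL, ΔJ fail)
(f) forbidden (parity, ΔL, ΔJ fail)
(g) allowed
(h) forbidden (parity, ΔS fail)
(i) forbidden (ΔL fails)
Total allowed: 3 of 9.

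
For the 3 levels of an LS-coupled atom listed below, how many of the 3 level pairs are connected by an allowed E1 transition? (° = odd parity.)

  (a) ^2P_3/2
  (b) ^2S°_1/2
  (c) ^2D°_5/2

(a)–(b): allowed.
(a)–(c): allowed.
(b)–(c): forbidden (parity, ΔL, ΔJ).
Allowed pairs: 2 of 3.

2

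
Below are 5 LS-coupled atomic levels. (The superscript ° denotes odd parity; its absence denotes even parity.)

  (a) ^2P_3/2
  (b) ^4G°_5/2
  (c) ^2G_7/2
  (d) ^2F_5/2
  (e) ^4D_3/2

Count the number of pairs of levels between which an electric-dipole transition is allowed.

(a)–(b): forbidden (ΔS, ΔL).
(a)–(c): forbidden (parity, ΔL, ΔJ).
(a)–(d): forbidden (parity, ΔL).
(a)–(e): forbidden (parity, ΔS).
(b)–(c): forbidden (ΔS).
(b)–(d): forbidden (ΔS).
(b)–(e): forbidden (ΔL).
(c)–(d): forbidden (parity).
(c)–(e): forbidden (parity, ΔS, ΔL, ΔJ).
(d)–(e): forbidden (parity, ΔS).
Allowed pairs: 0 of 10.

0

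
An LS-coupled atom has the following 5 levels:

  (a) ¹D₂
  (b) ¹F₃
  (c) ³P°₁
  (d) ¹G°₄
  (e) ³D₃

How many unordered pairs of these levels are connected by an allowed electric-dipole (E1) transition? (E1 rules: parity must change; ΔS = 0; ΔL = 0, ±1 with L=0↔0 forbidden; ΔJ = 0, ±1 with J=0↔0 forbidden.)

1

(a)–(b): forbidden (parity).
(a)–(c): forbidden (ΔS).
(a)–(d): forbidden (ΔL, ΔJ).
(a)–(e): forbidden (parity, ΔS).
(b)–(c): forbidden (ΔS, ΔL, ΔJ).
(b)–(d): allowed.
(b)–(e): forbidden (parity, ΔS).
(c)–(d): forbidden (parity, ΔS, ΔL, ΔJ).
(c)–(e): forbidden (ΔJ).
(d)–(e): forbidden (ΔS, ΔL).
Allowed pairs: 1 of 10.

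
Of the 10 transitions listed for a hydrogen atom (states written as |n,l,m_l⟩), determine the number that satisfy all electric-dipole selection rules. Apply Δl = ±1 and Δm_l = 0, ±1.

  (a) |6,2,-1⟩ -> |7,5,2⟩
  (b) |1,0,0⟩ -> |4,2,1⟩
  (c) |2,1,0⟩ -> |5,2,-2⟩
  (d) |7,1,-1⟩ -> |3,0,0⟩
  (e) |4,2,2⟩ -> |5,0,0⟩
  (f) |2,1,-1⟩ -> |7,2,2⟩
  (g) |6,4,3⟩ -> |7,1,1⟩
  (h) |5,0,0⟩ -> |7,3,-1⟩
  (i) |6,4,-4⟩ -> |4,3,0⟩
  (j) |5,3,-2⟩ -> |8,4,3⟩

(a) forbidden — Δl = +3 (E1 requires Δl = ±1); Δm_l = +3 (E1 requires Δm_l = 0, ±1)
(b) forbidden — Δl = +2 (E1 requires Δl = ±1)
(c) forbidden — Δm_l = -2 (E1 requires Δm_l = 0, ±1)
(d) allowed
(e) forbidden — Δl = -2 (E1 requires Δl = ±1); Δm_l = -2 (E1 requires Δm_l = 0, ±1)
(f) forbidden — Δm_l = +3 (E1 requires Δm_l = 0, ±1)
(g) forbidden — Δl = -3 (E1 requires Δl = ±1); Δm_l = -2 (E1 requires Δm_l = 0, ±1)
(h) forbidden — Δl = +3 (E1 requires Δl = ±1)
(i) forbidden — Δm_l = +4 (E1 requires Δm_l = 0, ±1)
(j) forbidden — Δm_l = +5 (E1 requires Δm_l = 0, ±1)
Total allowed: 1 of 10.

1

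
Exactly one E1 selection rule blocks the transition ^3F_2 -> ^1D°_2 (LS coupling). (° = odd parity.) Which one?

Parity must change: even → odd — satisfied.
ΔS = 0: S: 1 → 0 — violated.
ΔL = 0, ±1 (not L=0↔0): L: 3 → 2, ΔL = -1 — satisfied.
ΔJ = 0, ±1 (not J=0↔0): J: 2 → 2, ΔJ = +0 — satisfied.

the ΔS = 0 rule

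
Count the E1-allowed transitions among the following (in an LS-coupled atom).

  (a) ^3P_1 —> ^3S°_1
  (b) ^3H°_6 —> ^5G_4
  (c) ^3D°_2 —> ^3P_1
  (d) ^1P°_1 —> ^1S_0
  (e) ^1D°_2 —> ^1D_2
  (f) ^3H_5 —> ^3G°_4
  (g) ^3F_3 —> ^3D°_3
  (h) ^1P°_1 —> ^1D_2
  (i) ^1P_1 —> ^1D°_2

8

(a) allowed
(b) forbidden (ΔS, ΔJ fail)
(c) allowed
(d) allowed
(e) allowed
(f) allowed
(g) allowed
(h) allowed
(i) allowed
Total allowed: 8 of 9.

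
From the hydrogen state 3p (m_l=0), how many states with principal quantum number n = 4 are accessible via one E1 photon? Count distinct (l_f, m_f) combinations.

E1 requires Δl = ±1, so l_f ∈ {0, 2}; with 0 ≤ l_f ≤ n_f−1 = 3, the allowed l_f values are {0, 2}.
For l_f = 0: m_f ∈ {m_i−1, m_i, m_i+1} ∩ [−0, 0] = {0} → 1 state.
For l_f = 2: m_f ∈ {m_i−1, m_i, m_i+1} ∩ [−2, 2] = {-1, 0, 1} → 3 states.
Total: 4.

4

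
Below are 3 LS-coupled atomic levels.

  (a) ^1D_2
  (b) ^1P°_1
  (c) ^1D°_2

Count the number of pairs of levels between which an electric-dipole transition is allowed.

2

(a)–(b): allowed.
(a)–(c): allowed.
(b)–(c): forbidden (parity).
Allowed pairs: 2 of 3.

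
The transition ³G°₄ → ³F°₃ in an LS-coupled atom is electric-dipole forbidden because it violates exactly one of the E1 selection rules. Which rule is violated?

parity

Reading off the term symbols: S 1→1, L 4→3, J 4→3, parity odd→odd.
Parity must change: odd → odd — fails.
ΔS = 0: S: 1 → 1 — ok.
ΔJ = 0, ±1 (not J=0↔0): J: 4 → 3, ΔJ = -1 — ok.
ΔL = 0, ±1 (not L=0↔0): L: 4 → 3, ΔL = -1 — ok.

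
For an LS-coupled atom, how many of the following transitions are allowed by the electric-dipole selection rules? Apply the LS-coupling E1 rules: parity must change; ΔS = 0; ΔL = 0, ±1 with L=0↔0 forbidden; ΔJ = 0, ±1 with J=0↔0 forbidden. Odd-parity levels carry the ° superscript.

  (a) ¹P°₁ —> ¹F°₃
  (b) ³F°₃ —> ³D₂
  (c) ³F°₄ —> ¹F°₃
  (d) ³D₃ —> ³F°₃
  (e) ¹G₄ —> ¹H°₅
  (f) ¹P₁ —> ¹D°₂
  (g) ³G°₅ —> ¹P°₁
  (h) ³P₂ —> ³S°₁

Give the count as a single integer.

(a) forbidden (parity, ΔL, ΔJ fail)
(b) allowed
(c) forbidden (parity, ΔS fail)
(d) allowed
(e) allowed
(f) allowed
(g) forbidden (parity, ΔS, ΔL, ΔJ fail)
(h) allowed
Total allowed: 5 of 8.

5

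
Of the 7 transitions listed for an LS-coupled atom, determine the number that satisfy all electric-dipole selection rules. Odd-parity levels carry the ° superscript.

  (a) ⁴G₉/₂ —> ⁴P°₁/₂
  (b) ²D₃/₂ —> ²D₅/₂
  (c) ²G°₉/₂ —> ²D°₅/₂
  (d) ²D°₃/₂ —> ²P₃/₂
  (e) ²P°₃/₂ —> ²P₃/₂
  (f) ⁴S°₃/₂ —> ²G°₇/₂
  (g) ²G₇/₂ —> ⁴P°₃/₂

2

(a) forbidden (ΔL, ΔJ fail)
(b) forbidden (parity fails)
(c) forbidden (parity, ΔL, ΔJ fail)
(d) allowed
(e) allowed
(f) forbidden (parity, ΔS, ΔL, ΔJ fail)
(g) forbidden (ΔS, ΔL, ΔJ fail)
Total allowed: 2 of 7.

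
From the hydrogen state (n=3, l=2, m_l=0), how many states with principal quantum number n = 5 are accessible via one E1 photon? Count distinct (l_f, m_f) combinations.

E1 requires Δl = ±1, so l_f ∈ {1, 3}; with 0 ≤ l_f ≤ n_f−1 = 4, the allowed l_f values are {1, 3}.
For l_f = 1: m_f ∈ {m_i−1, m_i, m_i+1} ∩ [−1, 1] = {-1, 0, 1} → 3 states.
For l_f = 3: m_f ∈ {m_i−1, m_i, m_i+1} ∩ [−3, 3] = {-1, 0, 1} → 3 states.
Total: 6.

6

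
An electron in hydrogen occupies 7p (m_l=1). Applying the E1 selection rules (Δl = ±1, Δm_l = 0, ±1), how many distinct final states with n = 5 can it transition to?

E1 requires Δl = ±1, so l_f ∈ {0, 2}; with 0 ≤ l_f ≤ n_f−1 = 4, the allowed l_f values are {0, 2}.
For l_f = 0: m_f ∈ {m_i−1, m_i, m_i+1} ∩ [−0, 0] = {0} → 1 state.
For l_f = 2: m_f ∈ {m_i−1, m_i, m_i+1} ∩ [−2, 2] = {0, 1, 2} → 3 states.
Total: 4.

4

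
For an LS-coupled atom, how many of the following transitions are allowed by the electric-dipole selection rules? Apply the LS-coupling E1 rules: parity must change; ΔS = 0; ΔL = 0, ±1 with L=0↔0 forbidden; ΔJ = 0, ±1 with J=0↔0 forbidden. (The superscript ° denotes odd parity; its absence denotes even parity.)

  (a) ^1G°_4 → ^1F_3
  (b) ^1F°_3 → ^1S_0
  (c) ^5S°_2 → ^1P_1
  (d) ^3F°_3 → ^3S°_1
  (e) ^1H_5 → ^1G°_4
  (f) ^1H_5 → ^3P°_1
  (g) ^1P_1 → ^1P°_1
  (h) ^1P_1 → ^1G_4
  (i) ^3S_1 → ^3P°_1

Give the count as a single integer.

(a) allowed
(b) forbidden (ΔL, ΔJ fail)
(c) forbidden (ΔS fails)
(d) forbidden (parity, ΔL, ΔJ fail)
(e) allowed
(f) forbidden (ΔS, ΔL, ΔJ fail)
(g) allowed
(h) forbidden (parity, ΔL, ΔJ fail)
(i) allowed
Total allowed: 4 of 9.

4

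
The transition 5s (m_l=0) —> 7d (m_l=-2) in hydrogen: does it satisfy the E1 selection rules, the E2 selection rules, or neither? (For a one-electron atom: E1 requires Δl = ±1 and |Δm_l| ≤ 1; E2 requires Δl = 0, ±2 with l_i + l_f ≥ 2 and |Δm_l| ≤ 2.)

Δl = 2 − 0 = +2; l_i + l_f = 2.
Δm_l = -2.
E1 (Δl = ±1, |Δm_l| ≤ 1): not satisfied.
E2 (Δl = 0,±2, l_i+l_f ≥ 2, |Δm_l| ≤ 2): satisfied.

E2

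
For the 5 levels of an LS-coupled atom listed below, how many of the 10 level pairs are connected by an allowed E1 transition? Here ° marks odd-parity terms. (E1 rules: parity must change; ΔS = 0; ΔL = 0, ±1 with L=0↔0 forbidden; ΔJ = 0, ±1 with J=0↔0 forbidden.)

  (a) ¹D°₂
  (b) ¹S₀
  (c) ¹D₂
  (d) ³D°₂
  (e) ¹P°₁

(a)–(b): forbidden (ΔL, ΔJ).
(a)–(c): allowed.
(a)–(d): forbidden (parity, ΔS).
(a)–(e): forbidden (parity).
(b)–(c): forbidden (parity, ΔL, ΔJ).
(b)–(d): forbidden (ΔS, ΔL, ΔJ).
(b)–(e): allowed.
(c)–(d): forbidden (ΔS).
(c)–(e): allowed.
(d)–(e): forbidden (parity, ΔS).
Allowed pairs: 3 of 10.

3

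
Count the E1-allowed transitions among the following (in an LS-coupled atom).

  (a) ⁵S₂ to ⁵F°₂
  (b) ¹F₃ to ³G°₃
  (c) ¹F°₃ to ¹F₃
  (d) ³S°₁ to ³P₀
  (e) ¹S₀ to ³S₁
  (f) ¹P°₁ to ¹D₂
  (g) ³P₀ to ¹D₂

(a) forbidden (ΔL fails)
(b) forbidden (ΔS fails)
(c) allowed
(d) allowed
(e) forbidden (parity, ΔS, ΔL fail)
(f) allowed
(g) forbidden (parity, ΔS, ΔJ fail)
Total allowed: 3 of 7.

3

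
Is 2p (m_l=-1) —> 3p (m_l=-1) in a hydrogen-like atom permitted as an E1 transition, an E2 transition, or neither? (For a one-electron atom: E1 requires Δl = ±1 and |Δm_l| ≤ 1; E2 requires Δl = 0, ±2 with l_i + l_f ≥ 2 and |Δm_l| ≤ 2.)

Δl = 1 − 1 = +0; l_i + l_f = 2.
Δm_l = +0.
E1 (Δl = ±1, |Δm_l| ≤ 1): not satisfied.
E2 (Δl = 0,±2, l_i+l_f ≥ 2, |Δm_l| ≤ 2): satisfied.

E2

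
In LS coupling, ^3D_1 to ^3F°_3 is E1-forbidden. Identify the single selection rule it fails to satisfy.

the ΔJ = 0, ±1 rule

Parity must change: even → odd — ok.
ΔS = 0: S: 1 → 1 — ok.
ΔL = 0, ±1 (not L=0↔0): L: 2 → 3, ΔL = +1 — ok.
ΔJ = 0, ±1 (not J=0↔0): J: 1 → 3, ΔJ = +2 — fails.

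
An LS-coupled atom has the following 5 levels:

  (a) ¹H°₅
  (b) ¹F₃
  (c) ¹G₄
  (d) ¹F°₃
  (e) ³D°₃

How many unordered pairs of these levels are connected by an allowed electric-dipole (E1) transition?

3

(a)–(b): forbidden (ΔL, ΔJ).
(a)–(c): allowed.
(a)–(d): forbidden (parity, ΔL, ΔJ).
(a)–(e): forbidden (parity, ΔS, ΔL, ΔJ).
(b)–(c): forbidden (parity).
(b)–(d): allowed.
(b)–(e): forbidden (ΔS).
(c)–(d): allowed.
(c)–(e): forbidden (ΔS, ΔL).
(d)–(e): forbidden (parity, ΔS).
Allowed pairs: 3 of 10.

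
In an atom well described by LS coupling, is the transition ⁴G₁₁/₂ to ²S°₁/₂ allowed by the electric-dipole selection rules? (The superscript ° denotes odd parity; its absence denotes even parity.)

forbidden

Reading off the term symbols: S 3/2→1/2, L 4→0, J 11/2→1/2, parity even→odd.
Parity must change: even → odd — ✓.
ΔS = 0: S: 3/2 → 1/2 — ✗.
ΔL = 0, ±1 (not L=0↔0): L: 4 → 0, ΔL = -4 — ✗.
ΔJ = 0, ±1 (not J=0↔0): J: 11/2 → 1/2, ΔJ = -5 — ✗.
Rule(s) violated: ΔS, ΔL, ΔJ.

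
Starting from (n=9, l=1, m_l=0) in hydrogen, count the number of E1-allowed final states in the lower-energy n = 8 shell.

E1 requires Δl = ±1, so l_f ∈ {0, 2}; with 0 ≤ l_f ≤ n_f−1 = 7, the allowed l_f values are {0, 2}.
For l_f = 0: m_f ∈ {m_i−1, m_i, m_i+1} ∩ [−0, 0] = {0} → 1 state.
For l_f = 2: m_f ∈ {m_i−1, m_i, m_i+1} ∩ [−2, 2] = {-1, 0, 1} → 3 states.
Total: 4.

4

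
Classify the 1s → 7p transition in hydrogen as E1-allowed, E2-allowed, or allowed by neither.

Δl = 1 − 0 = +1; l_i + l_f = 1.
E1 (Δl = ±1): satisfied.
E2 (Δl = 0,±2, l_i+l_f ≥ 2): not satisfied.

E1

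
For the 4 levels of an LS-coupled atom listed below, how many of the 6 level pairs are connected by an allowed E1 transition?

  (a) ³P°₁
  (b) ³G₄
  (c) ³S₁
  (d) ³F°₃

(a)–(b): forbidden (ΔL, ΔJ).
(a)–(c): allowed.
(a)–(d): forbidden (parity, ΔL, ΔJ).
(b)–(c): forbidden (parity, ΔL, ΔJ).
(b)–(d): allowed.
(c)–(d): forbidden (ΔL, ΔJ).
Allowed pairs: 2 of 6.

2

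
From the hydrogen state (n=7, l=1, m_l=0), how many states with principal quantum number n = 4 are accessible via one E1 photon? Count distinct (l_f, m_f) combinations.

4

E1 requires Δl = ±1, so l_f ∈ {0, 2}; with 0 ≤ l_f ≤ n_f−1 = 3, the allowed l_f values are {0, 2}.
For l_f = 0: m_f ∈ {m_i−1, m_i, m_i+1} ∩ [−0, 0] = {0} → 1 state.
For l_f = 2: m_f ∈ {m_i−1, m_i, m_i+1} ∩ [−2, 2] = {-1, 0, 1} → 3 states.
Total: 4.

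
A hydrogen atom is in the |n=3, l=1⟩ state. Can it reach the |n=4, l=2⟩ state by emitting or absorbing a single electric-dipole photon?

allowed

Initial l = 1, final l = 2, so Δl = +1. E1 requires Δl = ±1: ok.
All E1 selection rules are satisfied.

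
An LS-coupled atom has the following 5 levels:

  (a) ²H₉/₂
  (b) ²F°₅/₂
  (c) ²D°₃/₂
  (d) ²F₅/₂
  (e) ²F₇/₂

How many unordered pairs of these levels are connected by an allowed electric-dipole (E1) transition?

(a)–(b): forbidden (ΔL, ΔJ).
(a)–(c): forbidden (ΔL, ΔJ).
(a)–(d): forbidden (parity, ΔL, ΔJ).
(a)–(e): forbidden (parity, ΔL).
(b)–(c): forbidden (parity).
(b)–(d): allowed.
(b)–(e): allowed.
(c)–(d): allowed.
(c)–(e): forbidden (ΔJ).
(d)–(e): forbidden (parity).
Allowed pairs: 3 of 10.

3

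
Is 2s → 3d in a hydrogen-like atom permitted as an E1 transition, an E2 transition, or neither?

E2

Δl = 2 − 0 = +2; l_i + l_f = 2.
E1 (Δl = ±1): not satisfied.
E2 (Δl = 0,±2, l_i+l_f ≥ 2): satisfied.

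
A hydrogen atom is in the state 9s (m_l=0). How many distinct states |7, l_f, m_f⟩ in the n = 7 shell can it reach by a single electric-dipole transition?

3

E1 requires Δl = ±1, so l_f ∈ {-1, 1}; with 0 ≤ l_f ≤ n_f−1 = 6, the allowed l_f values are {1}.
For l_f = 1: m_f ∈ {m_i−1, m_i, m_i+1} ∩ [−1, 1] = {-1, 0, 1} → 3 states.
Total: 3.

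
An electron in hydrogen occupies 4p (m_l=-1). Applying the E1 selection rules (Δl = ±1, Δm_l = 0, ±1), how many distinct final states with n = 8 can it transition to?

4

E1 requires Δl = ±1, so l_f ∈ {0, 2}; with 0 ≤ l_f ≤ n_f−1 = 7, the allowed l_f values are {0, 2}.
For l_f = 0: m_f ∈ {m_i−1, m_i, m_i+1} ∩ [−0, 0] = {0} → 1 state.
For l_f = 2: m_f ∈ {m_i−1, m_i, m_i+1} ∩ [−2, 2] = {-2, -1, 0} → 3 states.
Total: 4.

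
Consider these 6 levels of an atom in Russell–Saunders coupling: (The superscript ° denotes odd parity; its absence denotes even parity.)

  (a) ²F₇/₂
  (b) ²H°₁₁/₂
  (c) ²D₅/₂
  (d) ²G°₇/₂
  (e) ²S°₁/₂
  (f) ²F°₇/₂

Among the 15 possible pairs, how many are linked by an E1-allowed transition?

3

(a)–(b): forbidden (ΔL, ΔJ).
(a)–(c): forbidden (parity).
(a)–(d): allowed.
(a)–(e): forbidden (ΔL, ΔJ).
(a)–(f): allowed.
(b)–(c): forbidden (ΔL, ΔJ).
(b)–(d): forbidden (parity, ΔJ).
(b)–(e): forbidden (parity, ΔL, ΔJ).
(b)–(f): forbidden (parity, ΔL, ΔJ).
(c)–(d): forbidden (ΔL).
(c)–(e): forbidden (ΔL, ΔJ).
(c)–(f): allowed.
(d)–(e): forbidden (parity, ΔL, ΔJ).
(d)–(f): forbidden (parity).
(e)–(f): forbidden (parity, ΔL, ΔJ).
Allowed pairs: 3 of 15.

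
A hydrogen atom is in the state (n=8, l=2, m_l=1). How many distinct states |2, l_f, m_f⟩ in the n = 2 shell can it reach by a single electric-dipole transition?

E1 requires Δl = ±1, so l_f ∈ {1, 3}; with 0 ≤ l_f ≤ n_f−1 = 1, the allowed l_f values are {1}.
For l_f = 1: m_f ∈ {m_i−1, m_i, m_i+1} ∩ [−1, 1] = {0, 1} → 2 states.
Total: 2.

2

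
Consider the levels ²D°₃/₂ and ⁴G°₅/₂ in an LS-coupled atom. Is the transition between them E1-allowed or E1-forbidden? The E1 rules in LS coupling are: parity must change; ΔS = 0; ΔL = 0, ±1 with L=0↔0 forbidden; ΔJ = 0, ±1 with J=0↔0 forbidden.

Parity must change: odd → odd — violated.
ΔS = 0: S: 1/2 → 3/2 — violated.
ΔL = 0, ±1 (not L=0↔0): L: 2 → 4, ΔL = +2 — violated.
ΔJ = 0, ±1 (not J=0↔0): J: 3/2 → 5/2, ΔJ = +1 — satisfied.
Rule(s) violated: parity, ΔS, ΔL.

forbidden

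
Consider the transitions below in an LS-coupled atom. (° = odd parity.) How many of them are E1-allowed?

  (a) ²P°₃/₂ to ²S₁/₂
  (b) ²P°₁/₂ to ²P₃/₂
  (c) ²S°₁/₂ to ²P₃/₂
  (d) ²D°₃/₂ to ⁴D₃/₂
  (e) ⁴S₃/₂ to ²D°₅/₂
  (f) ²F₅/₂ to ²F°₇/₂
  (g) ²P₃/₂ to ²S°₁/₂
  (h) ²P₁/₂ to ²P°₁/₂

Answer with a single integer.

(a) allowed
(b) allowed
(c) allowed
(d) forbidden (ΔS fails)
(e) forbidden (ΔS, ΔL fail)
(f) allowed
(g) allowed
(h) allowed
Total allowed: 6 of 8.

6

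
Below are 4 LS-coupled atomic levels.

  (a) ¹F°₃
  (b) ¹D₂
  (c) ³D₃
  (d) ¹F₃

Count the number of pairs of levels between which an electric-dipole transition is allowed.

2

(a)–(b): allowed.
(a)–(c): forbidden (ΔS).
(a)–(d): allowed.
(b)–(c): forbidden (parity, ΔS).
(b)–(d): forbidden (parity).
(c)–(d): forbidden (parity, ΔS).
Allowed pairs: 2 of 6.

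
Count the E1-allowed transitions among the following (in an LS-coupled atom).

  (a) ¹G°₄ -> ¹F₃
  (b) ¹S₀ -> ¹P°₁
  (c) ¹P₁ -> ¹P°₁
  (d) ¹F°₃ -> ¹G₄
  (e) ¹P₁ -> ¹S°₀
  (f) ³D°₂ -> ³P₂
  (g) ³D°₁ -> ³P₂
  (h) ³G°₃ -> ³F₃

8

(a) allowed
(b) allowed
(c) allowed
(d) allowed
(e) allowed
(f) allowed
(g) allowed
(h) allowed
Total allowed: 8 of 8.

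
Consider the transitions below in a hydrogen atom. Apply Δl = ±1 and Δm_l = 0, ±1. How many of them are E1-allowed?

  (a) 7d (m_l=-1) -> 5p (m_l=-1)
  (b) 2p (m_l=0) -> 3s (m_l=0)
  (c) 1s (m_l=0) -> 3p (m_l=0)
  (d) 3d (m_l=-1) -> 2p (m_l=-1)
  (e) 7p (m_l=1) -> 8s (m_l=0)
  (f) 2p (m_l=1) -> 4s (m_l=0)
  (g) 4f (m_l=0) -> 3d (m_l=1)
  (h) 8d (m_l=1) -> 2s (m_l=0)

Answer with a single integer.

7

(a) allowed
(b) allowed
(c) allowed
(d) allowed
(e) allowed
(f) allowed
(g) allowed
(h) forbidden — Δl = -2 (E1 requires Δl = ±1)
Total allowed: 7 of 8.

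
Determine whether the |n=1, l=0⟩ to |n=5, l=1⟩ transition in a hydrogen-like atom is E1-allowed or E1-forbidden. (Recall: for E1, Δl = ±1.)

Initial l = 0, final l = 1, so Δl = +1. E1 requires Δl = ±1: satisfied.
All E1 selection rules are satisfied.

allowed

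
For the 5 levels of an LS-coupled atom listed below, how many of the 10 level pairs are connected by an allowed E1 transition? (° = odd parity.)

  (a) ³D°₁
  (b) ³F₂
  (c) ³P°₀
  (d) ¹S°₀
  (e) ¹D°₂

1

(a)–(b): allowed.
(a)–(c): forbidden (parity).
(a)–(d): forbidden (parity, ΔS, ΔL).
(a)–(e): forbidden (parity, ΔS).
(b)–(c): forbidden (ΔL, ΔJ).
(b)–(d): forbidden (ΔS, ΔL, ΔJ).
(b)–(e): forbidden (ΔS).
(c)–(d): forbidden (parity, ΔS, ΔJ).
(c)–(e): forbidden (parity, ΔS, ΔJ).
(d)–(e): forbidden (parity, ΔL, ΔJ).
Allowed pairs: 1 of 10.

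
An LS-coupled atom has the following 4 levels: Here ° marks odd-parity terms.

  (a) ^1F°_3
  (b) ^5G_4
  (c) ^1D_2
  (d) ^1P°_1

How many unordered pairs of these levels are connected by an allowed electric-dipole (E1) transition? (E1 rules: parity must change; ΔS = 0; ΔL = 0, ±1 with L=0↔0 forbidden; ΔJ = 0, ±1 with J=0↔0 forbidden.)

(a)–(b): forbidden (ΔS).
(a)–(c): allowed.
(a)–(d): forbidden (parity, ΔL, ΔJ).
(b)–(c): forbidden (parity, ΔS, ΔL, ΔJ).
(b)–(d): forbidden (ΔS, ΔL, ΔJ).
(c)–(d): allowed.
Allowed pairs: 2 of 6.

2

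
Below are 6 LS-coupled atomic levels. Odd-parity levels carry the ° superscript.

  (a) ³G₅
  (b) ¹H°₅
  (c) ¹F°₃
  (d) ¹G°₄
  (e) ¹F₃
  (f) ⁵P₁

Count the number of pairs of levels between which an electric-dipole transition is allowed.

2

(a)–(b): forbidden (ΔS).
(a)–(c): forbidden (ΔS, ΔJ).
(a)–(d): forbidden (ΔS).
(a)–(e): forbidden (parity, ΔS, ΔJ).
(a)–(f): forbidden (parity, ΔS, ΔL, ΔJ).
(b)–(c): forbidden (parity, ΔL, ΔJ).
(b)–(d): forbidden (parity).
(b)–(e): forbidden (ΔL, ΔJ).
(b)–(f): forbidden (ΔS, ΔL, ΔJ).
(c)–(d): forbidden (parity).
(c)–(e): allowed.
(c)–(f): forbidden (ΔS, ΔL, ΔJ).
(d)–(e): allowed.
(d)–(f): forbidden (ΔS, ΔL, ΔJ).
(e)–(f): forbidden (parity, ΔS, ΔL, ΔJ).
Allowed pairs: 2 of 15.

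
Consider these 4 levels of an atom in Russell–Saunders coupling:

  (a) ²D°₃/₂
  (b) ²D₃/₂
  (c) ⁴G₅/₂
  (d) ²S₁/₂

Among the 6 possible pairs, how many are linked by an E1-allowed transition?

1

(a)–(b): allowed.
(a)–(c): forbidden (ΔS, ΔL).
(a)–(d): forbidden (ΔL).
(b)–(c): forbidden (parity, ΔS, ΔL).
(b)–(d): forbidden (parity, ΔL).
(c)–(d): forbidden (parity, ΔS, ΔL, ΔJ).
Allowed pairs: 1 of 6.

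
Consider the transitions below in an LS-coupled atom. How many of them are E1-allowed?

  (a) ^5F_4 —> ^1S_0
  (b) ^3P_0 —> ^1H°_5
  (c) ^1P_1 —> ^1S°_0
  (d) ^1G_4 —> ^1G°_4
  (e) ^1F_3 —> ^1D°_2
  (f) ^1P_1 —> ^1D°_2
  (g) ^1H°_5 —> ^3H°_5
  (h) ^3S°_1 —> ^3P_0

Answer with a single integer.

5

(a) forbidden (parity, ΔS, ΔL, ΔJ fail)
(b) forbidden (ΔS, ΔL, ΔJ fail)
(c) allowed
(d) allowed
(e) allowed
(f) allowed
(g) forbidden (parity, ΔS fail)
(h) allowed
Total allowed: 5 of 8.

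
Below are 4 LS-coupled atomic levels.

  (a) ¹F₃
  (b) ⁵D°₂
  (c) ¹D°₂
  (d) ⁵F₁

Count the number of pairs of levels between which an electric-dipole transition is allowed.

2

(a)–(b): forbidden (ΔS).
(a)–(c): allowed.
(a)–(d): forbidden (parity, ΔS, ΔJ).
(b)–(c): forbidden (parity, ΔS).
(b)–(d): allowed.
(c)–(d): forbidden (ΔS).
Allowed pairs: 2 of 6.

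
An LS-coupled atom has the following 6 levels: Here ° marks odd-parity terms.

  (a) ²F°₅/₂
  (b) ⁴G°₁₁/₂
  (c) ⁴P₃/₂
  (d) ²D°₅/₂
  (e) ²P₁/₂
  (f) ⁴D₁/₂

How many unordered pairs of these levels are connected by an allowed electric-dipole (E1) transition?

0

(a)–(b): forbidden (parity, ΔS, ΔJ).
(a)–(c): forbidden (ΔS, ΔL).
(a)–(d): forbidden (parity).
(a)–(e): forbidden (ΔL, ΔJ).
(a)–(f): forbidden (ΔS, ΔJ).
(b)–(c): forbidden (ΔL, ΔJ).
(b)–(d): forbidden (parity, ΔS, ΔL, ΔJ).
(b)–(e): forbidden (ΔS, ΔL, ΔJ).
(b)–(f): forbidden (ΔL, ΔJ).
(c)–(d): forbidden (ΔS).
(c)–(e): forbidden (parity, ΔS).
(c)–(f): forbidden (parity).
(d)–(e): forbidden (ΔJ).
(d)–(f): forbidden (ΔS, ΔJ).
(e)–(f): forbidden (parity, ΔS).
Allowed pairs: 0 of 15.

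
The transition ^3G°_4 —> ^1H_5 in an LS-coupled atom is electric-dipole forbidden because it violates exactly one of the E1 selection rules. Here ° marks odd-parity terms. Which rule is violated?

the ΔS = 0 rule

ΔS = 0: S: 1 → 0 — violated.
ΔL = 0, ±1 (not L=0↔0): L: 4 → 5, ΔL = +1 — satisfied.
Parity must change: odd → even — satisfied.
ΔJ = 0, ±1 (not J=0↔0): J: 4 → 5, ΔJ = +1 — satisfied.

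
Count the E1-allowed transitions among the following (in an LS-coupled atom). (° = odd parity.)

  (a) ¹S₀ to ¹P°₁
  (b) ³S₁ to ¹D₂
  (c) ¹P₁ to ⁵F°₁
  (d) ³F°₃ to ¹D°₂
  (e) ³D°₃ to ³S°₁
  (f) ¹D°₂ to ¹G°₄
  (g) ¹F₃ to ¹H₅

(a) allowed
(b) forbidden (parity, ΔS, ΔL fail)
(c) forbidden (ΔS, ΔL fail)
(d) forbidden (parity, ΔS fail)
(e) forbidden (parity, ΔL, ΔJ fail)
(f) forbidden (parity, ΔL, ΔJ fail)
(g) forbidden (parity, ΔL, ΔJ fail)
Total allowed: 1 of 7.

1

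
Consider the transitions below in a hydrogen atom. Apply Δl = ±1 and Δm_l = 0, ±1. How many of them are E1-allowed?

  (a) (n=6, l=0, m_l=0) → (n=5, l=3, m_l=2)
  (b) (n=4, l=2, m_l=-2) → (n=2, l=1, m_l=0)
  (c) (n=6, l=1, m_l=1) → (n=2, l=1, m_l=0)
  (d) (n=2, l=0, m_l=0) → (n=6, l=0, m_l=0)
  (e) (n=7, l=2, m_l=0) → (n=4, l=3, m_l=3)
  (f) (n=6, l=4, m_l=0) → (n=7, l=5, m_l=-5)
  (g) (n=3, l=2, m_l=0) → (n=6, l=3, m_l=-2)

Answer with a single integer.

(a) forbidden — Δl = +3 (E1 requires Δl = ±1); Δm_l = +2 (E1 requires Δm_l = 0, ±1)
(b) forbidden — Δm_l = +2 (E1 requires Δm_l = 0, ±1)
(c) forbidden — Δl = +0 (E1 requires Δl = ±1)
(d) forbidden — Δl = +0 (E1 requires Δl = ±1)
(e) forbidden — Δm_l = +3 (E1 requires Δm_l = 0, ±1)
(f) forbidden — Δm_l = -5 (E1 requires Δm_l = 0, ±1)
(g) forbidden — Δm_l = -2 (E1 requires Δm_l = 0, ±1)
Total allowed: 0 of 7.

0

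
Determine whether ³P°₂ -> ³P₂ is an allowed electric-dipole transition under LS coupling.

allowed

Reading off the term symbols: S 1→1, L 1→1, J 2→2, parity odd→even.
Parity must change: odd → even — ok.
ΔS = 0: S: 1 → 1 — ok.
ΔL = 0, ±1 (not L=0↔0): L: 1 → 1, ΔL = +0 — ok.
ΔJ = 0, ±1 (not J=0↔0): J: 2 → 2, ΔJ = +0 — ok.
All four E1 rules are satisfied.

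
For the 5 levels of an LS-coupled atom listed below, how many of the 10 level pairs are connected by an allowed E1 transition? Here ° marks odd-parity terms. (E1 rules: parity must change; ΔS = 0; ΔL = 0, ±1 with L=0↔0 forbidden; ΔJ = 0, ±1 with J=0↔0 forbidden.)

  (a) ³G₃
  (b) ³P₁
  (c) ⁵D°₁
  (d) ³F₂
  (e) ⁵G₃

0

(a)–(b): forbidden (parity, ΔL, ΔJ).
(a)–(c): forbidden (ΔS, ΔL, ΔJ).
(a)–(d): forbidden (parity).
(a)–(e): forbidden (parity, ΔS).
(b)–(c): forbidden (ΔS).
(b)–(d): forbidden (parity, ΔL).
(b)–(e): forbidden (parity, ΔS, ΔL, ΔJ).
(c)–(d): forbidden (ΔS).
(c)–(e): forbidden (ΔL, ΔJ).
(d)–(e): forbidden (parity, ΔS).
Allowed pairs: 0 of 10.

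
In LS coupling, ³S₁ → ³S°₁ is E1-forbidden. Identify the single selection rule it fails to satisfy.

the L=0 ↔ L=0 exclusion

Reading off the term symbols: S 1→1, L 0→0, J 1→1, parity even→odd.
ΔJ = 0, ±1 (not J=0↔0): J: 1 → 1, ΔJ = +0 — satisfied.
ΔS = 0: S: 1 → 1 — satisfied.
Parity must change: even → odd — satisfied.
ΔL = 0, ±1 (not L=0↔0): L: 0 → 0, ΔL = +0 — violated.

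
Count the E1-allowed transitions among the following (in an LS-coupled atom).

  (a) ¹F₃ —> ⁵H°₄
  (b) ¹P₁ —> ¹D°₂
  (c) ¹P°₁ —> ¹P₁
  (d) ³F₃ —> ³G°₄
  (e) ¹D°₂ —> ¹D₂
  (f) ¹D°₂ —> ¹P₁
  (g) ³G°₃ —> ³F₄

(a) forbidden (ΔS, ΔL fail)
(b) allowed
(c) allowed
(d) allowed
(e) allowed
(f) allowed
(g) allowed
Total allowed: 6 of 7.

6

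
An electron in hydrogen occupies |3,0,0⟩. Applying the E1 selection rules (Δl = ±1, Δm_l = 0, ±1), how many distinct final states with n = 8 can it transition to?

3

E1 requires Δl = ±1, so l_f ∈ {-1, 1}; with 0 ≤ l_f ≤ n_f−1 = 7, the allowed l_f values are {1}.
For l_f = 1: m_f ∈ {m_i−1, m_i, m_i+1} ∩ [−1, 1] = {-1, 0, 1} → 3 states.
Total: 3.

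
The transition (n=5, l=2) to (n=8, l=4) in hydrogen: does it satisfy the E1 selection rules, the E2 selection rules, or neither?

Δl = 4 − 2 = +2; l_i + l_f = 6.
E1 (Δl = ±1): not satisfied.
E2 (Δl = 0,±2, l_i+l_f ≥ 2): satisfied.

E2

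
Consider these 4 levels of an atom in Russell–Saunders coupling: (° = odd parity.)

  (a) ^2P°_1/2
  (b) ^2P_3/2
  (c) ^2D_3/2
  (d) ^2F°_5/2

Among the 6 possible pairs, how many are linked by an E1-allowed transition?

(a)–(b): allowed.
(a)–(c): allowed.
(a)–(d): forbidden (parity, ΔL, ΔJ).
(b)–(c): forbidden (parity).
(b)–(d): forbidden (ΔL).
(c)–(d): allowed.
Allowed pairs: 3 of 6.

3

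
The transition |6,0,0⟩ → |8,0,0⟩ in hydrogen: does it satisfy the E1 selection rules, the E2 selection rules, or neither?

neither

Δl = 0 − 0 = +0; l_i + l_f = 0.
Δm_l = +0.
E1 (Δl = ±1, |Δm_l| ≤ 1): not satisfied.
E2 (Δl = 0,±2, l_i+l_f ≥ 2, |Δm_l| ≤ 2): not satisfied.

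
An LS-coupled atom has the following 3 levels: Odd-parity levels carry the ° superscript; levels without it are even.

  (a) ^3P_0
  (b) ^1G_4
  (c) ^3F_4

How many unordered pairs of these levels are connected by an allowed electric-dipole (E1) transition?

0

(a)–(b): forbidden (parity, ΔS, ΔL, ΔJ).
(a)–(c): forbidden (parity, ΔL, ΔJ).
(b)–(c): forbidden (parity, ΔS).
Allowed pairs: 0 of 3.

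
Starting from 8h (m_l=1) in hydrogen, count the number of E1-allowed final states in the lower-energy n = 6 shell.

E1 requires Δl = ±1, so l_f ∈ {4, 6}; with 0 ≤ l_f ≤ n_f−1 = 5, the allowed l_f values are {4}.
For l_f = 4: m_f ∈ {m_i−1, m_i, m_i+1} ∩ [−4, 4] = {0, 1, 2} → 3 states.
Total: 3.

3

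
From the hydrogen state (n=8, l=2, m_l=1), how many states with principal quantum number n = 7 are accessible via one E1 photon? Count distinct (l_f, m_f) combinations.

5

E1 requires Δl = ±1, so l_f ∈ {1, 3}; with 0 ≤ l_f ≤ n_f−1 = 6, the allowed l_f values are {1, 3}.
For l_f = 1: m_f ∈ {m_i−1, m_i, m_i+1} ∩ [−1, 1] = {0, 1} → 2 states.
For l_f = 3: m_f ∈ {m_i−1, m_i, m_i+1} ∩ [−3, 3] = {0, 1, 2} → 3 states.
Total: 5.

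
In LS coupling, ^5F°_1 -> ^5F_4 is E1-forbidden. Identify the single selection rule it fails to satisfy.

the ΔJ = 0, ±1 rule

Parity must change: odd → even — satisfied.
ΔS = 0: S: 2 → 2 — satisfied.
ΔL = 0, ±1 (not L=0↔0): L: 3 → 3, ΔL = +0 — satisfied.
ΔJ = 0, ±1 (not J=0↔0): J: 1 → 4, ΔJ = +3 — violated.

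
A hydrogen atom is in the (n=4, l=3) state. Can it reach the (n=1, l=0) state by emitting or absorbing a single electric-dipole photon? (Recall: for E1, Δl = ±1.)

forbidden

l: 3 → 0 (Δl = -3). Δl = ±1 ✗.
The transition is electric-dipole forbidden.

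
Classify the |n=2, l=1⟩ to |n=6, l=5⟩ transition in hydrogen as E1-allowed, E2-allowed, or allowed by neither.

Δl = 5 − 1 = +4; l_i + l_f = 6.
E1 (Δl = ±1): not satisfied.
E2 (Δl = 0,±2, l_i+l_f ≥ 2): not satisfied.

neither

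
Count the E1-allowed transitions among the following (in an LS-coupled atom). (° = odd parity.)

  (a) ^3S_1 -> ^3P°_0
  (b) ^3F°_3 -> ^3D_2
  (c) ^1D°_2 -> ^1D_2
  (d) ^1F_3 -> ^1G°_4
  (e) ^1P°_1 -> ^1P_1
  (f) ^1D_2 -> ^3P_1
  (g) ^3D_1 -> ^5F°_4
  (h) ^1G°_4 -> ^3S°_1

(a) allowed
(b) allowed
(c) allowed
(d) allowed
(e) allowed
(f) forbidden (parity, ΔS fail)
(g) forbidden (ΔS, ΔJ fail)
(h) forbidden (parity, ΔS, ΔL, ΔJ fail)
Total allowed: 5 of 8.

5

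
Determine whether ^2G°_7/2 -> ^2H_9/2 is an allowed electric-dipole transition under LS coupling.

allowed

Parity must change: odd → even — ok.
ΔS = 0: S: 1/2 → 1/2 — ok.
ΔL = 0, ±1 (not L=0↔0): L: 4 → 5, ΔL = +1 — ok.
ΔJ = 0, ±1 (not J=0↔0): J: 7/2 → 9/2, ΔJ = +1 — ok.
All four E1 rules are satisfied.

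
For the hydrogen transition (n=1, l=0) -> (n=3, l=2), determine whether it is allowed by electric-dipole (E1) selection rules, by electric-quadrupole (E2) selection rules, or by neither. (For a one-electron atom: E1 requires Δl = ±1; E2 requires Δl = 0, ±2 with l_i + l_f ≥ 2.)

Δl = 2 − 0 = +2; l_i + l_f = 2.
E1 (Δl = ±1): not satisfied.
E2 (Δl = 0,±2, l_i+l_f ≥ 2): satisfied.

E2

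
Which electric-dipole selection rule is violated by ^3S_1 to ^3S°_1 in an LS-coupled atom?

Reading off the term symbols: S 1→1, L 0→0, J 1→1, parity even→odd.
ΔS = 0: S: 1 → 1 — passes.
ΔJ = 0, ±1 (not J=0↔0): J: 1 → 1, ΔJ = +0 — passes.
Parity must change: even → odd — passes.
ΔL = 0, ±1 (not L=0↔0): L: 0 → 0, ΔL = +0 — fails.

the L=0 ↔ L=0 exclusion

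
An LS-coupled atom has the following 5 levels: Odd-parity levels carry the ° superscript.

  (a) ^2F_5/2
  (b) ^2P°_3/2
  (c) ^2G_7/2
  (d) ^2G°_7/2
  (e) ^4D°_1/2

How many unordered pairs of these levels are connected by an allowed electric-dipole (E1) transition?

(a)–(b): forbidden (ΔL).
(a)–(c): forbidden (parity).
(a)–(d): allowed.
(a)–(e): forbidden (ΔS, ΔJ).
(b)–(c): forbidden (ΔL, ΔJ).
(b)–(d): forbidden (parity, ΔL, ΔJ).
(b)–(e): forbidden (parity, ΔS).
(c)–(d): allowed.
(c)–(e): forbidden (ΔS, ΔL, ΔJ).
(d)–(e): forbidden (parity, ΔS, ΔL, ΔJ).
Allowed pairs: 2 of 10.

2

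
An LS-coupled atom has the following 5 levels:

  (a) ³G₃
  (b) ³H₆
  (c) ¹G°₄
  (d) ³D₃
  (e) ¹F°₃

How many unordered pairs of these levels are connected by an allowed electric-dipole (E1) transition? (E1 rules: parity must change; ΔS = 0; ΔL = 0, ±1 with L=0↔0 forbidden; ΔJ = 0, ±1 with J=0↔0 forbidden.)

(a)–(b): forbidden (parity, ΔJ).
(a)–(c): forbidden (ΔS).
(a)–(d): forbidden (parity, ΔL).
(a)–(e): forbidden (ΔS).
(b)–(c): forbidden (ΔS, ΔJ).
(b)–(d): forbidden (parity, ΔL, ΔJ).
(b)–(e): forbidden (ΔS, ΔL, ΔJ).
(c)–(d): forbidden (ΔS, ΔL).
(c)–(e): forbidden (parity).
(d)–(e): forbidden (ΔS).
Allowed pairs: 0 of 10.

0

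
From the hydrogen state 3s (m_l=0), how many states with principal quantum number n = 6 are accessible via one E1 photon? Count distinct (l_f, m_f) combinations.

E1 requires Δl = ±1, so l_f ∈ {-1, 1}; with 0 ≤ l_f ≤ n_f−1 = 5, the allowed l_f values are {1}.
For l_f = 1: m_f ∈ {m_i−1, m_i, m_i+1} ∩ [−1, 1] = {-1, 0, 1} → 3 states.
Total: 3.

3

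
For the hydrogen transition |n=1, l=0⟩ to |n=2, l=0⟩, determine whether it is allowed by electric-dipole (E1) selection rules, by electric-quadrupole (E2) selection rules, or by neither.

neither

Δl = 0 − 0 = +0; l_i + l_f = 0.
E1 (Δl = ±1): not satisfied.
E2 (Δl = 0,±2, l_i+l_f ≥ 2): not satisfied.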